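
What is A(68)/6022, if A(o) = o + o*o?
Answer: 2346/3011 ≈ 0.77914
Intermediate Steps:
A(o) = o + o**2
A(68)/6022 = (68*(1 + 68))/6022 = (68*69)*(1/6022) = 4692*(1/6022) = 2346/3011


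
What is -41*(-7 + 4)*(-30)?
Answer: -3690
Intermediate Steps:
-41*(-7 + 4)*(-30) = -41*(-3)*(-30) = 123*(-30) = -3690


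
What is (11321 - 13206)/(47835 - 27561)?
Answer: -1885/20274 ≈ -0.092976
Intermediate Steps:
(11321 - 13206)/(47835 - 27561) = -1885/20274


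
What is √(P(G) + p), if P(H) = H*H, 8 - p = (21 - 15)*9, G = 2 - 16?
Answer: 5*√6 ≈ 12.247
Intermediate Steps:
G = -14
p = -46 (p = 8 - (21 - 15)*9 = 8 - 6*9 = 8 - 1*54 = 8 - 54 = -46)
P(H) = H²
√(P(G) + p) = √((-14)² - 46) = √(196 - 46) = √150 = 5*√6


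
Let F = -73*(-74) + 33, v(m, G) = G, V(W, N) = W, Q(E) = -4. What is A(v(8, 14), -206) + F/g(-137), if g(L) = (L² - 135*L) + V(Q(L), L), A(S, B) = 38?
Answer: 284263/7452 ≈ 38.146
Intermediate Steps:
F = 5435 (F = 5402 + 33 = 5435)
g(L) = -4 + L² - 135*L (g(L) = (L² - 135*L) - 4 = -4 + L² - 135*L)
A(v(8, 14), -206) + F/g(-137) = 38 + 5435/(-4 + (-137)² - 135*(-137)) = 38 + 5435/(-4 + 18769 + 18495) = 38 + 5435/37260 = 38 + 5435*(1/37260) = 38 + 1087/7452 = 284263/7452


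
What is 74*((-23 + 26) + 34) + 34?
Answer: 2772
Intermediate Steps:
74*((-23 + 26) + 34) + 34 = 74*(3 + 34) + 34 = 74*37 + 34 = 2738 + 34 = 2772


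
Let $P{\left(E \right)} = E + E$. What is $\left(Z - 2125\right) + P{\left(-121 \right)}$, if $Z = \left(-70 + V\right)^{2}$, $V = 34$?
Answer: $-1071$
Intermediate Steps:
$P{\left(E \right)} = 2 E$
$Z = 1296$ ($Z = \left(-70 + 34\right)^{2} = \left(-36\right)^{2} = 1296$)
$\left(Z - 2125\right) + P{\left(-121 \right)} = \left(1296 - 2125\right) + 2 \left(-121\right) = -829 - 242 = -1071$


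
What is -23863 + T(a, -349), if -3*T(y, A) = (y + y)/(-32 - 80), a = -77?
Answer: -572723/24 ≈ -23863.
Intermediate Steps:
T(y, A) = y/168 (T(y, A) = -(y + y)/(3*(-32 - 80)) = -2*y/(3*(-112)) = -2*y*(-1)/(3*112) = -(-1)*y/168 = y/168)
-23863 + T(a, -349) = -23863 + (1/168)*(-77) = -23863 - 11/24 = -572723/24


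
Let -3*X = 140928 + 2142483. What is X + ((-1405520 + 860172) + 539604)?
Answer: -766881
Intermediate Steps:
X = -761137 (X = -(140928 + 2142483)/3 = -1/3*2283411 = -761137)
X + ((-1405520 + 860172) + 539604) = -761137 + ((-1405520 + 860172) + 539604) = -761137 + (-545348 + 539604) = -761137 - 5744 = -766881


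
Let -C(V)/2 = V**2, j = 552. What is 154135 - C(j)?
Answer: 763543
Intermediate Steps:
C(V) = -2*V**2
154135 - C(j) = 154135 - (-2)*552**2 = 154135 - (-2)*304704 = 154135 - 1*(-609408) = 154135 + 609408 = 763543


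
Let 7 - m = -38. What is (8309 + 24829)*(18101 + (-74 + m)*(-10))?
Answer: 609440958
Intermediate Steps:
m = 45 (m = 7 - 1*(-38) = 7 + 38 = 45)
(8309 + 24829)*(18101 + (-74 + m)*(-10)) = (8309 + 24829)*(18101 + (-74 + 45)*(-10)) = 33138*(18101 - 29*(-10)) = 33138*(18101 + 290) = 33138*18391 = 609440958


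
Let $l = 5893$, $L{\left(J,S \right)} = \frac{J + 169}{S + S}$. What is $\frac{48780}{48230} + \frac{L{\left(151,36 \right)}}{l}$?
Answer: $\frac{258907406}{255797451} \approx 1.0122$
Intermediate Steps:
$L{\left(J,S \right)} = \frac{169 + J}{2 S}$
$\frac{48780}{48230} + \frac{L{\left(151,36 \right)}}{l} = \frac{48780}{48230} + \frac{\frac{1}{2} \cdot \frac{1}{36} \left(169 + 151\right)}{5893} = 48780 \cdot \frac{1}{48230} + \frac{1}{2} \cdot \frac{1}{36} \cdot 320 \cdot \frac{1}{5893} = \frac{4878}{4823} + \frac{40}{9} \cdot \frac{1}{5893} = \frac{4878}{4823} + \frac{40}{53037} = \frac{258907406}{255797451}$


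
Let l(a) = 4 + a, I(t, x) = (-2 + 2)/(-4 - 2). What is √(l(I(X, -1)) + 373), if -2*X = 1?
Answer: √377 ≈ 19.416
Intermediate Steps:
X = -½ (X = -½*1 = -½ ≈ -0.50000)
I(t, x) = 0 (I(t, x) = 0/(-6) = 0*(-⅙) = 0)
√(l(I(X, -1)) + 373) = √((4 + 0) + 373) = √(4 + 373) = √377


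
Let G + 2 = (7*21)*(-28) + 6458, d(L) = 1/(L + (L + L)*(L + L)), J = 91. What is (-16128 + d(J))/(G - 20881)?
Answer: 535691519/615839315 ≈ 0.86986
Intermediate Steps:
d(L) = 1/(L + 4*L**2) (d(L) = 1/(L + (2*L)*(2*L)) = 1/(L + 4*L**2))
G = 2340 (G = -2 + ((7*21)*(-28) + 6458) = -2 + (147*(-28) + 6458) = -2 + (-4116 + 6458) = -2 + 2342 = 2340)
(-16128 + d(J))/(G - 20881) = (-16128 + 1/(91*(1 + 4*91)))/(2340 - 20881) = (-16128 + 1/(91*(1 + 364)))/(-18541) = (-16128 + (1/91)/365)*(-1/18541) = (-16128 + (1/91)*(1/365))*(-1/18541) = (-16128 + 1/33215)*(-1/18541) = -535691519/33215*(-1/18541) = 535691519/615839315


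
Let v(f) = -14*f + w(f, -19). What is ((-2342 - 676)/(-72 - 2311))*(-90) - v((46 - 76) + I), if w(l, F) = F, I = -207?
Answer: -8133137/2383 ≈ -3413.0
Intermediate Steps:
v(f) = -19 - 14*f (v(f) = -14*f - 19 = -19 - 14*f)
((-2342 - 676)/(-72 - 2311))*(-90) - v((46 - 76) + I) = ((-2342 - 676)/(-72 - 2311))*(-90) - (-19 - 14*((46 - 76) - 207)) = -3018/(-2383)*(-90) - (-19 - 14*(-30 - 207)) = -3018*(-1/2383)*(-90) - (-19 - 14*(-237)) = (3018/2383)*(-90) - (-19 + 3318) = -271620/2383 - 1*3299 = -271620/2383 - 3299 = -8133137/2383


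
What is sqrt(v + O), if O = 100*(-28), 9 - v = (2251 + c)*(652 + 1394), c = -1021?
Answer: I*sqrt(2519371) ≈ 1587.3*I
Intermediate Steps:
v = -2516571 (v = 9 - (2251 - 1021)*(652 + 1394) = 9 - 1230*2046 = 9 - 1*2516580 = 9 - 2516580 = -2516571)
O = -2800
sqrt(v + O) = sqrt(-2516571 - 2800) = sqrt(-2519371) = I*sqrt(2519371)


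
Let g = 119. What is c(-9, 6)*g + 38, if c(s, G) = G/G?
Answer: 157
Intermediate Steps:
c(s, G) = 1
c(-9, 6)*g + 38 = 1*119 + 38 = 119 + 38 = 157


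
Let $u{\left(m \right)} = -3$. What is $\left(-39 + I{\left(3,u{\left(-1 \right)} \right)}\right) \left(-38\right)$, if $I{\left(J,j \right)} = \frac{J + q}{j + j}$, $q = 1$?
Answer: $\frac{4522}{3} \approx 1507.3$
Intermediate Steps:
$I{\left(J,j \right)} = \frac{1 + J}{2 j}$ ($I{\left(J,j \right)} = \frac{J + 1}{j + j} = \frac{1 + J}{2 j}$)
$\left(-39 + I{\left(3,u{\left(-1 \right)} \right)}\right) \left(-38\right) = \left(-39 + \frac{1 + 3}{2 \left(-3\right)}\right) \left(-38\right) = \left(-39 + \frac{1}{2} \left(- \frac{1}{3}\right) 4\right) \left(-38\right) = \left(-39 - \frac{2}{3}\right) \left(-38\right) = \left(- \frac{119}{3}\right) \left(-38\right) = \frac{4522}{3}$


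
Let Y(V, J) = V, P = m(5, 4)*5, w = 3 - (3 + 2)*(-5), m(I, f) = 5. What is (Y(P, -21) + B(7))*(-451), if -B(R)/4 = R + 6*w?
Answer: 304425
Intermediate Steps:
w = 28 (w = 3 - 5*(-5) = 3 - 1*(-25) = 3 + 25 = 28)
P = 25 (P = 5*5 = 25)
B(R) = -672 - 4*R (B(R) = -4*(R + 6*28) = -4*(R + 168) = -4*(168 + R) = -672 - 4*R)
(Y(P, -21) + B(7))*(-451) = (25 + (-672 - 4*7))*(-451) = (25 + (-672 - 28))*(-451) = (25 - 700)*(-451) = -675*(-451) = 304425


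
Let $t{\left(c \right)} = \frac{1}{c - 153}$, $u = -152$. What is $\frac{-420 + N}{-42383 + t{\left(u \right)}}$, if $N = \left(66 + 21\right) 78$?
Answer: $- \frac{970815}{6463408} \approx -0.1502$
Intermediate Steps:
$t{\left(c \right)} = \frac{1}{-153 + c}$
$N = 6786$ ($N = 87 \cdot 78 = 6786$)
$\frac{-420 + N}{-42383 + t{\left(u \right)}} = \frac{-420 + 6786}{-42383 + \frac{1}{-153 - 152}} = \frac{6366}{-42383 + \frac{1}{-305}} = \frac{6366}{-42383 - \frac{1}{305}} = \frac{6366}{- \frac{12926816}{305}} = 6366 \left(- \frac{305}{12926816}\right) = - \frac{970815}{6463408}$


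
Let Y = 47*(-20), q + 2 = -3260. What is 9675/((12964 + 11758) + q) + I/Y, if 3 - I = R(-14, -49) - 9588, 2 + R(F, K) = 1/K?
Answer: -482090709/49422380 ≈ -9.7545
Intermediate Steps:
q = -3262 (q = -2 - 3260 = -3262)
Y = -940
R(F, K) = -2 + 1/K
I = 470058/49 (I = 3 - ((-2 + 1/(-49)) - 9588) = 3 - ((-2 - 1/49) - 9588) = 3 - (-99/49 - 9588) = 3 - 1*(-469911/49) = 3 + 469911/49 = 470058/49 ≈ 9593.0)
9675/((12964 + 11758) + q) + I/Y = 9675/((12964 + 11758) - 3262) + (470058/49)/(-940) = 9675/(24722 - 3262) + (470058/49)*(-1/940) = 9675/21460 - 235029/23030 = 9675*(1/21460) - 235029/23030 = 1935/4292 - 235029/23030 = -482090709/49422380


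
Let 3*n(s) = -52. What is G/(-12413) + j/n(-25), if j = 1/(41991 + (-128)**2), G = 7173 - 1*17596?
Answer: 31638979261/37679661500 ≈ 0.83968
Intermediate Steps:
n(s) = -52/3 (n(s) = (1/3)*(-52) = -52/3)
G = -10423 (G = 7173 - 17596 = -10423)
j = 1/58375 (j = 1/(41991 + 16384) = 1/58375 ≈ 1.7131e-5)
G/(-12413) + j/n(-25) = -10423/(-12413) + 1/(58375*(-52/3)) = -10423*(-1/12413) + (1/58375)*(-3/52) = 10423/12413 - 3/3035500 = 31638979261/37679661500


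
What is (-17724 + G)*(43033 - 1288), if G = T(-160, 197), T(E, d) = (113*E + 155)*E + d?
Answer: 118992995385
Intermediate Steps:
T(E, d) = d + E*(155 + 113*E) (T(E, d) = (155 + 113*E)*E + d = E*(155 + 113*E) + d = d + E*(155 + 113*E))
G = 2868197 (G = 197 + 113*(-160)² + 155*(-160) = 197 + 113*25600 - 24800 = 197 + 2892800 - 24800 = 2868197)
(-17724 + G)*(43033 - 1288) = (-17724 + 2868197)*(43033 - 1288) = 2850473*41745 = 118992995385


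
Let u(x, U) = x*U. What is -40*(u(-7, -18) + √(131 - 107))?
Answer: -5040 - 80*√6 ≈ -5236.0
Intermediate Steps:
u(x, U) = U*x
-40*(u(-7, -18) + √(131 - 107)) = -40*(-18*(-7) + √(131 - 107)) = -40*(126 + √24) = -40*(126 + 2*√6) = -5040 - 80*√6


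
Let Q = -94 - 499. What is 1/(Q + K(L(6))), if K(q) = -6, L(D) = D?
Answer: -1/599 ≈ -0.0016694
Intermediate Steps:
Q = -593
1/(Q + K(L(6))) = 1/(-593 - 6) = 1/(-599) = -1/599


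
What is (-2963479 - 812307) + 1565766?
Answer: -2210020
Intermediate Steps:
(-2963479 - 812307) + 1565766 = -3775786 + 1565766 = -2210020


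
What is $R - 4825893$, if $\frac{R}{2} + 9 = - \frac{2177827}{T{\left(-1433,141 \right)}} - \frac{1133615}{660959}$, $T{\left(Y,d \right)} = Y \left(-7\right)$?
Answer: $- \frac{31999076346354435}{6630079729} \approx -4.8264 \cdot 10^{6}$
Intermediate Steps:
$T{\left(Y,d \right)} = - 7 Y$
$R = - \frac{3020992731438}{6630079729}$ ($R = -18 + 2 \left(- \frac{2177827}{\left(-7\right) \left(-1433\right)} - \frac{1133615}{660959}\right) = -18 + 2 \left(- \frac{2177827}{10031} - \frac{1133615}{660959}\right) = -18 + 2 \left(- \frac{1450825648158}{6630079729}\right) = -18 - \frac{2901651296316}{6630079729} = - \frac{3020992731438}{6630079729} \approx -455.65$)
$R - 4825893 = - \frac{3020992731438}{6630079729} - 4825893 = - \frac{31999076346354435}{6630079729}$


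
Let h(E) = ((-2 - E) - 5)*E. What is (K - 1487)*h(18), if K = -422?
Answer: 859050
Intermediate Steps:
h(E) = E*(-7 - E) (h(E) = (-7 - E)*E = E*(-7 - E))
(K - 1487)*h(18) = (-422 - 1487)*(-1*18*(7 + 18)) = -(-1909)*18*25 = -1909*(-450) = 859050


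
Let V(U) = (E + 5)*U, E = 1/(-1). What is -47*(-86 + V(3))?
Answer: 3478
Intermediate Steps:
E = -1
V(U) = 4*U (V(U) = (-1 + 5)*U = 4*U)
-47*(-86 + V(3)) = -47*(-86 + 4*3) = -47*(-86 + 12) = -47*(-74) = 3478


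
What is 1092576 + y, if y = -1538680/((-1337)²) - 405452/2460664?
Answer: 1201451896853548077/1099651671454 ≈ 1.0926e+6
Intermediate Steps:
y = -1127736977427/1099651671454 (y = -1538680/1787569 - 405452*1/2460664 = -1538680*1/1787569 - 101363/615166 = -1538680/1787569 - 101363/615166 = -1127736977427/1099651671454 ≈ -1.0255)
1092576 + y = 1092576 - 1127736977427/1099651671454 = 1201451896853548077/1099651671454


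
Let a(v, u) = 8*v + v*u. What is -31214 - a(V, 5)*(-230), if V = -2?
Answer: -37194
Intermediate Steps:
a(v, u) = 8*v + u*v
-31214 - a(V, 5)*(-230) = -31214 - (-2*(8 + 5))*(-230) = -31214 - (-2*13)*(-230) = -31214 - (-26)*(-230) = -31214 - 1*5980 = -31214 - 5980 = -37194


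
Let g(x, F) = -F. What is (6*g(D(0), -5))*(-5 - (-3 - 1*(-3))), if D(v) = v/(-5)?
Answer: -150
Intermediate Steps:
D(v) = -v/5 (D(v) = v*(-⅕) = -v/5)
(6*g(D(0), -5))*(-5 - (-3 - 1*(-3))) = (6*(-1*(-5)))*(-5 - (-3 - 1*(-3))) = (6*5)*(-5 - (-3 + 3)) = 30*(-5 - 1*0) = 30*(-5 + 0) = 30*(-5) = -150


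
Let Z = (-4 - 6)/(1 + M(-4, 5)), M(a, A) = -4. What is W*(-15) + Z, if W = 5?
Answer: -215/3 ≈ -71.667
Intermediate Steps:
Z = 10/3 (Z = (-4 - 6)/(1 - 4) = -10/(-3) = -10*(-⅓) = 10/3 ≈ 3.3333)
W*(-15) + Z = 5*(-15) + 10/3 = -75 + 10/3 = -215/3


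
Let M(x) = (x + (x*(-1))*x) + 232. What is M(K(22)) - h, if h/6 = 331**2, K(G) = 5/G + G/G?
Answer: -318052991/484 ≈ -6.5713e+5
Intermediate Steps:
K(G) = 1 + 5/G (K(G) = 5/G + 1 = 1 + 5/G)
h = 657366 (h = 6*331**2 = 6*109561 = 657366)
M(x) = 232 + x - x**2 (M(x) = (x + (-x)*x) + 232 = (x - x**2) + 232 = 232 + x - x**2)
M(K(22)) - h = (232 + (5 + 22)/22 - ((5 + 22)/22)**2) - 1*657366 = (232 + (1/22)*27 - ((1/22)*27)**2) - 657366 = (232 + 27/22 - (27/22)**2) - 657366 = (232 + 27/22 - 1*729/484) - 657366 = (232 + 27/22 - 729/484) - 657366 = 112153/484 - 657366 = -318052991/484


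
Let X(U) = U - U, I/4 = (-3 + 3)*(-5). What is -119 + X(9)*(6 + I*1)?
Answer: -119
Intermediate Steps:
I = 0 (I = 4*((-3 + 3)*(-5)) = 4*(0*(-5)) = 4*0 = 0)
X(U) = 0
-119 + X(9)*(6 + I*1) = -119 + 0*(6 + 0*1) = -119 + 0*(6 + 0) = -119 + 0*6 = -119 + 0 = -119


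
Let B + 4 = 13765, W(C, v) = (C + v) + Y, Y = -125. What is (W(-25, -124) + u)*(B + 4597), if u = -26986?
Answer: -500439080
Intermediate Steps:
W(C, v) = -125 + C + v (W(C, v) = (C + v) - 125 = -125 + C + v)
B = 13761 (B = -4 + 13765 = 13761)
(W(-25, -124) + u)*(B + 4597) = ((-125 - 25 - 124) - 26986)*(13761 + 4597) = (-274 - 26986)*18358 = -27260*18358 = -500439080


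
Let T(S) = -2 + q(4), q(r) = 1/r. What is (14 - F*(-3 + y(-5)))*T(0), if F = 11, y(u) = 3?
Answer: -49/2 ≈ -24.500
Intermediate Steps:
T(S) = -7/4 (T(S) = -2 + 1/4 = -7/4)
(14 - F*(-3 + y(-5)))*T(0) = (14 - 11*(-3 + 3))*(-7/4) = (14 - 11*0)*(-7/4) = (14 - 1*0)*(-7/4) = (14 + 0)*(-7/4) = 14*(-7/4) = -49/2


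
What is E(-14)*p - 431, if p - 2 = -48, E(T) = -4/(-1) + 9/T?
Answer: -4098/7 ≈ -585.43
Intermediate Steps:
E(T) = 4 + 9/T (E(T) = -4*(-1) + 9/T = 4 + 9/T)
p = -46 (p = 2 - 48 = -46)
E(-14)*p - 431 = (4 + 9/(-14))*(-46) - 431 = (4 + 9*(-1/14))*(-46) - 431 = (4 - 9/14)*(-46) - 431 = (47/14)*(-46) - 431 = -1081/7 - 431 = -4098/7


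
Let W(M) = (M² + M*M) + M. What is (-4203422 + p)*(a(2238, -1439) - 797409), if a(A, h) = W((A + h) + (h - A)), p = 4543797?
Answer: 5366175595375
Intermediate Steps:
W(M) = M + 2*M² (W(M) = (M² + M²) + M = 2*M² + M = M + 2*M²)
a(A, h) = 2*h*(1 + 4*h) (a(A, h) = ((A + h) + (h - A))*(1 + 2*((A + h) + (h - A))) = (2*h)*(1 + 2*(2*h)) = (2*h)*(1 + 4*h) = 2*h*(1 + 4*h))
(-4203422 + p)*(a(2238, -1439) - 797409) = (-4203422 + 4543797)*(2*(-1439)*(1 + 4*(-1439)) - 797409) = 340375*(2*(-1439)*(1 - 5756) - 797409) = 340375*(2*(-1439)*(-5755) - 797409) = 340375*(16562890 - 797409) = 340375*15765481 = 5366175595375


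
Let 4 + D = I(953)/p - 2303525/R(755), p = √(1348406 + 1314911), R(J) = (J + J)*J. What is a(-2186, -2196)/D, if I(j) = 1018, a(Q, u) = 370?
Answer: -12337533409278860420/198598174362208221 - 783280441890640*√2663317/198598174362208221 ≈ -68.560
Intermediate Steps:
R(J) = 2*J² (R(J) = (2*J)*J = 2*J²)
p = √2663317 ≈ 1632.0
D = -274549/45602 + 1018*√2663317/2663317 (D = -4 + (1018/(√2663317) - 2303525/(2*755²)) = -4 + (1018*(√2663317/2663317) - 2303525/(2*570025)) = -4 + (1018*√2663317/2663317 - 2303525/1140050) = -4 + (1018*√2663317/2663317 - 2303525*1/1140050) = -4 + (1018*√2663317/2663317 - 92141/45602) = -4 + (-92141/45602 + 1018*√2663317/2663317) = -274549/45602 + 1018*√2663317/2663317 ≈ -5.3968)
a(-2186, -2196)/D = 370/(-274549/45602 + 1018*√2663317/2663317)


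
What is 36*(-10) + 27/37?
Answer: -13293/37 ≈ -359.27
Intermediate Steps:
36*(-10) + 27/37 = -360 + 27*(1/37) = -360 + 27/37 = -13293/37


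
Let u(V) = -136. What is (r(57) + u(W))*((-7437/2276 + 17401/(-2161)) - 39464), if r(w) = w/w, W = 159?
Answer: 26211172635495/4918436 ≈ 5.3292e+6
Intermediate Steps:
r(w) = 1
(r(57) + u(W))*((-7437/2276 + 17401/(-2161)) - 39464) = (1 - 136)*((-7437/2276 + 17401/(-2161)) - 39464) = -135*((-7437*1/2276 + 17401*(-1/2161)) - 39464) = -135*((-7437/2276 - 17401/2161) - 39464) = -135*(-55676033/4918436 - 39464) = -135*(-194156834337/4918436) = 26211172635495/4918436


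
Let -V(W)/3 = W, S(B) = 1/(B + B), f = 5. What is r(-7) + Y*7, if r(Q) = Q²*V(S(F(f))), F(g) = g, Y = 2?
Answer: -7/10 ≈ -0.70000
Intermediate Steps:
S(B) = 1/(2*B)
V(W) = -3*W
r(Q) = -3*Q²/10 (r(Q) = Q²*(-3/(2*5)) = Q²*(-3*⅒) = Q²*(-3/10) = -3*Q²/10)
r(-7) + Y*7 = -3/10*(-7)² + 2*7 = -3/10*49 + 14 = -147/10 + 14 = -7/10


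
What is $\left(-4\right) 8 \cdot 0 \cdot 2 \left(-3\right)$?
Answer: $0$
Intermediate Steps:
$\left(-4\right) 8 \cdot 0 \cdot 2 \left(-3\right) = - 32 \cdot 0 \left(-3\right) = \left(-32\right) 0 = 0$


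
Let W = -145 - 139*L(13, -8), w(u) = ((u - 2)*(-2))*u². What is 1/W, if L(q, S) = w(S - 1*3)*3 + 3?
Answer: -1/1312444 ≈ -7.6194e-7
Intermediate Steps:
w(u) = u²*(4 - 2*u) (w(u) = ((-2 + u)*(-2))*u² = (4 - 2*u)*u² = u²*(4 - 2*u))
L(q, S) = 3 + 6*(-3 + S)²*(5 - S) (L(q, S) = (2*(S - 1*3)²*(2 - (S - 1*3)))*3 + 3 = (2*(S - 3)²*(2 - (S - 3)))*3 + 3 = (2*(-3 + S)²*(2 - (-3 + S)))*3 + 3 = (2*(-3 + S)²*(2 + (3 - S)))*3 + 3 = (2*(-3 + S)²*(5 - S))*3 + 3 = 6*(-3 + S)²*(5 - S) + 3 = 3 + 6*(-3 + S)²*(5 - S))
W = -1312444 (W = -145 - 139*(3 + 6*(-3 - 8)²*(5 - 1*(-8))) = -145 - 139*(3 + 6*(-11)²*(5 + 8)) = -145 - 139*(3 + 6*121*13) = -145 - 139*(3 + 9438) = -145 - 139*9441 = -145 - 1312299 = -1312444)
1/W = 1/(-1312444) = -1/1312444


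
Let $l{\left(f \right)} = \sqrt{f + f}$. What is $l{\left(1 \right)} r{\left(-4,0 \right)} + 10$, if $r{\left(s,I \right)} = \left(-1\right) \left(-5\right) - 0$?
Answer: $10 + 5 \sqrt{2} \approx 17.071$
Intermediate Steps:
$r{\left(s,I \right)} = 5$ ($r{\left(s,I \right)} = 5 + 0 = 5$)
$l{\left(f \right)} = \sqrt{2} \sqrt{f}$ ($l{\left(f \right)} = \sqrt{2 f} = \sqrt{2} \sqrt{f}$)
$l{\left(1 \right)} r{\left(-4,0 \right)} + 10 = \sqrt{2} \sqrt{1} \cdot 5 + 10 = \sqrt{2} \cdot 1 \cdot 5 + 10 = \sqrt{2} \cdot 5 + 10 = 5 \sqrt{2} + 10 = 10 + 5 \sqrt{2}$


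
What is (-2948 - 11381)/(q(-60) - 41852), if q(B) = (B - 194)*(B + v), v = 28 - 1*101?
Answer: 14329/8070 ≈ 1.7756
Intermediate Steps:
v = -73 (v = 28 - 101 = -73)
q(B) = (-194 + B)*(-73 + B) (q(B) = (B - 194)*(B - 73) = (-194 + B)*(-73 + B))
(-2948 - 11381)/(q(-60) - 41852) = (-2948 - 11381)/((14162 + (-60)**2 - 267*(-60)) - 41852) = -14329/((14162 + 3600 + 16020) - 41852) = -14329/(33782 - 41852) = -14329/(-8070) = -14329*(-1/8070) = 14329/8070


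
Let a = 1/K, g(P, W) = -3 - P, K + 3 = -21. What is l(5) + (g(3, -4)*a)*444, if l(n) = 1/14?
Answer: 1555/14 ≈ 111.07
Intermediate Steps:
K = -24 (K = -3 - 21 = -24)
l(n) = 1/14
a = -1/24 (a = 1/(-24) = -1/24 ≈ -0.041667)
l(5) + (g(3, -4)*a)*444 = 1/14 + ((-3 - 1*3)*(-1/24))*444 = 1/14 + ((-3 - 3)*(-1/24))*444 = 1/14 - 6*(-1/24)*444 = 1/14 + (¼)*444 = 1/14 + 111 = 1555/14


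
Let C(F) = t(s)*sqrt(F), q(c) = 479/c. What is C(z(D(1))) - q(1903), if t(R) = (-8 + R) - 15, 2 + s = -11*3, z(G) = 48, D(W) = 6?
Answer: -479/1903 - 232*sqrt(3) ≈ -402.09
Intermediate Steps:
s = -35 (s = -2 - 11*3 = -2 - 33 = -35)
t(R) = -23 + R
C(F) = -58*sqrt(F) (C(F) = (-23 - 35)*sqrt(F) = -58*sqrt(F))
C(z(D(1))) - q(1903) = -232*sqrt(3) - 479/1903 = -479/1903 - 232*sqrt(3)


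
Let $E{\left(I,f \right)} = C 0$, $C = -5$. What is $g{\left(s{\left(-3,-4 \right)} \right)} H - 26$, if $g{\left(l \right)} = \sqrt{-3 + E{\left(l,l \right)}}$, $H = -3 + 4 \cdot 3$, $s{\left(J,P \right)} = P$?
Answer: $-26 + 9 i \sqrt{3} \approx -26.0 + 15.588 i$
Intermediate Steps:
$H = 9$ ($H = -3 + 12 = 9$)
$E{\left(I,f \right)} = 0$ ($E{\left(I,f \right)} = \left(-5\right) 0 = 0$)
$g{\left(l \right)} = i \sqrt{3}$ ($g{\left(l \right)} = \sqrt{-3 + 0} = \sqrt{-3} = i \sqrt{3}$)
$g{\left(s{\left(-3,-4 \right)} \right)} H - 26 = i \sqrt{3} \cdot 9 - 26 = 9 i \sqrt{3} - 26 = -26 + 9 i \sqrt{3}$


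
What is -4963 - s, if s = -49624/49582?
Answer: -123012921/24791 ≈ -4962.0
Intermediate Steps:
s = -24812/24791 (s = -49624*1/49582 = -24812/24791 ≈ -1.0008)
-4963 - s = -4963 - 1*(-24812/24791) = -4963 + 24812/24791 = -123012921/24791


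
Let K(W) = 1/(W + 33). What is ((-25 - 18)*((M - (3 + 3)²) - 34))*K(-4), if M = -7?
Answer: 3311/29 ≈ 114.17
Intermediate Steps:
K(W) = 1/(33 + W)
((-25 - 18)*((M - (3 + 3)²) - 34))*K(-4) = ((-25 - 18)*((-7 - (3 + 3)²) - 34))/(33 - 4) = -43*((-7 - 1*6²) - 34)/29 = -43*((-7 - 1*36) - 34)*(1/29) = -43*((-7 - 36) - 34)*(1/29) = -43*(-43 - 34)*(1/29) = -43*(-77)*(1/29) = 3311*(1/29) = 3311/29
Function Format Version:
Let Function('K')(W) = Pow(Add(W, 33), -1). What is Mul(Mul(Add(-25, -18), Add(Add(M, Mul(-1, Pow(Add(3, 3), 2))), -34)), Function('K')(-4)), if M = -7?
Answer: Rational(3311, 29) ≈ 114.17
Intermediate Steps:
Function('K')(W) = Pow(Add(33, W), -1)
Mul(Mul(Add(-25, -18), Add(Add(M, Mul(-1, Pow(Add(3, 3), 2))), -34)), Function('K')(-4)) = Mul(Mul(Add(-25, -18), Add(Add(-7, Mul(-1, Pow(Add(3, 3), 2))), -34)), Pow(Add(33, -4), -1)) = Mul(Mul(-43, Add(Add(-7, Mul(-1, Pow(6, 2))), -34)), Pow(29, -1)) = Mul(Mul(-43, Add(Add(-7, Mul(-1, 36)), -34)), Rational(1, 29)) = Mul(Mul(-43, Add(Add(-7, -36), -34)), Rational(1, 29)) = Mul(Mul(-43, Add(-43, -34)), Rational(1, 29)) = Mul(Mul(-43, -77), Rational(1, 29)) = Mul(3311, Rational(1, 29)) = Rational(3311, 29)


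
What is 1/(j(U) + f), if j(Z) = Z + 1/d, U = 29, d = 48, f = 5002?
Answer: 48/241489 ≈ 0.00019877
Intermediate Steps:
j(Z) = 1/48 + Z (j(Z) = Z + 1/48 = 1/48 + Z)
1/(j(U) + f) = 1/((1/48 + 29) + 5002) = 1/(1393/48 + 5002) = 1/(241489/48) = 48/241489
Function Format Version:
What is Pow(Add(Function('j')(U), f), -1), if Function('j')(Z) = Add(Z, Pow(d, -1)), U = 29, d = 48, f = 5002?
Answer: Rational(48, 241489) ≈ 0.00019877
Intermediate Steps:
Function('j')(Z) = Add(Rational(1, 48), Z) (Function('j')(Z) = Add(Z, Pow(48, -1)) = Add(Z, Rational(1, 48)) = Add(Rational(1, 48), Z))
Pow(Add(Function('j')(U), f), -1) = Pow(Add(Add(Rational(1, 48), 29), 5002), -1) = Pow(Add(Rational(1393, 48), 5002), -1) = Pow(Rational(241489, 48), -1) = Rational(48, 241489)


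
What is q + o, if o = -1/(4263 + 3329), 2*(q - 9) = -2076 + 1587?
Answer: -1787917/7592 ≈ -235.50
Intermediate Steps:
q = -471/2 (q = 9 + (-2076 + 1587)/2 = 9 + (½)*(-489) = 9 - 489/2 = -471/2 ≈ -235.50)
o = -1/7592 ≈ -0.00013172
q + o = -471/2 - 1/7592 = -1787917/7592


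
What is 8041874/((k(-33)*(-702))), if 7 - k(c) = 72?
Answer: 4020937/22815 ≈ 176.24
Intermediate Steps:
k(c) = -65 (k(c) = 7 - 1*72 = 7 - 72 = -65)
8041874/((k(-33)*(-702))) = 8041874/((-65*(-702))) = 8041874/45630 = 8041874*(1/45630) = 4020937/22815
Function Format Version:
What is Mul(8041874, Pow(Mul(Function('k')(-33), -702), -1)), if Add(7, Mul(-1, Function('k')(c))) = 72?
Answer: Rational(4020937, 22815) ≈ 176.24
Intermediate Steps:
Function('k')(c) = -65 (Function('k')(c) = Add(7, Mul(-1, 72)) = Add(7, -72) = -65)
Mul(8041874, Pow(Mul(Function('k')(-33), -702), -1)) = Mul(8041874, Pow(Mul(-65, -702), -1)) = Mul(8041874, Pow(45630, -1)) = Mul(8041874, Rational(1, 45630)) = Rational(4020937, 22815)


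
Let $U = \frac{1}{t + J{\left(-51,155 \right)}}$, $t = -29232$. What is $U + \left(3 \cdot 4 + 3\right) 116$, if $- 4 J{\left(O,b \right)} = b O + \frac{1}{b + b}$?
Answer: $\frac{58807006700}{33797131} \approx 1740.0$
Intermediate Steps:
$J{\left(O,b \right)} = - \frac{1}{8 b} - \frac{O b}{4}$ ($J{\left(O,b \right)} = - \frac{b O + \frac{1}{b + b}}{4} = - \frac{O b + \frac{1}{2 b}}{4} = - \frac{\frac{1}{2 b} + O b}{4} = - \frac{1}{8 b} - \frac{O b}{4}$)
$U = - \frac{1240}{33797131}$ ($U = \frac{1}{-29232 - \left(- \frac{7905}{4} + \frac{1}{1240}\right)} = \frac{1}{-29232 + \left(\left(- \frac{1}{8}\right) \frac{1}{155} + \frac{7905}{4}\right)} = \frac{1}{-29232 + \left(- \frac{1}{1240} + \frac{7905}{4}\right)} = \frac{1}{-29232 + \frac{2450549}{1240}} = \frac{1}{- \frac{33797131}{1240}} = - \frac{1240}{33797131} \approx -3.669 \cdot 10^{-5}$)
$U + \left(3 \cdot 4 + 3\right) 116 = - \frac{1240}{33797131} + \left(3 \cdot 4 + 3\right) 116 = - \frac{1240}{33797131} + \left(12 + 3\right) 116 = - \frac{1240}{33797131} + 15 \cdot 116 = - \frac{1240}{33797131} + 1740 = \frac{58807006700}{33797131}$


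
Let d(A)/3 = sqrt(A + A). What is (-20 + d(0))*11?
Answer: -220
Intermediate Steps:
d(A) = 3*sqrt(2)*sqrt(A) (d(A) = 3*sqrt(A + A) = 3*sqrt(2*A) = 3*(sqrt(2)*sqrt(A)) = 3*sqrt(2)*sqrt(A))
(-20 + d(0))*11 = (-20 + 3*sqrt(2)*sqrt(0))*11 = (-20 + 3*sqrt(2)*0)*11 = (-20 + 0)*11 = -20*11 = -220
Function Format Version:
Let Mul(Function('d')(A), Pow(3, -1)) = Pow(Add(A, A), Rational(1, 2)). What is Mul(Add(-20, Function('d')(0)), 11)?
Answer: -220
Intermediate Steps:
Function('d')(A) = Mul(3, Pow(2, Rational(1, 2)), Pow(A, Rational(1, 2))) (Function('d')(A) = Mul(3, Pow(Add(A, A), Rational(1, 2))) = Mul(3, Pow(Mul(2, A), Rational(1, 2))) = Mul(3, Mul(Pow(2, Rational(1, 2)), Pow(A, Rational(1, 2)))) = Mul(3, Pow(2, Rational(1, 2)), Pow(A, Rational(1, 2))))
Mul(Add(-20, Function('d')(0)), 11) = Mul(Add(-20, Mul(3, Pow(2, Rational(1, 2)), Pow(0, Rational(1, 2)))), 11) = Mul(Add(-20, Mul(3, Pow(2, Rational(1, 2)), 0)), 11) = Mul(Add(-20, 0), 11) = Mul(-20, 11) = -220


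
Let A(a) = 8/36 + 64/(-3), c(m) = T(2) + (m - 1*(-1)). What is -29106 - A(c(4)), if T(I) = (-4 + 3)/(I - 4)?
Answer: -261764/9 ≈ -29085.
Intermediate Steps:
T(I) = -1/(-4 + I)
c(m) = 3/2 + m (c(m) = -1/(-4 + 2) + (m - 1*(-1)) = -1/(-2) + (m + 1) = -1*(-½) + (1 + m) = ½ + (1 + m) = 3/2 + m)
A(a) = -190/9 (A(a) = 8*(1/36) + 64*(-⅓) = 2/9 - 64/3 = -190/9)
-29106 - A(c(4)) = -29106 - 1*(-190/9) = -29106 + 190/9 = -261764/9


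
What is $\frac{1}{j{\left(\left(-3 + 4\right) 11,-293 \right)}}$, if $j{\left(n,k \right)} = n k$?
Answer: $- \frac{1}{3223} \approx -0.00031027$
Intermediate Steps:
$j{\left(n,k \right)} = k n$
$\frac{1}{j{\left(\left(-3 + 4\right) 11,-293 \right)}} = \frac{1}{\left(-293\right) \left(-3 + 4\right) 11} = \frac{1}{\left(-293\right) 1 \cdot 11} = \frac{1}{\left(-293\right) 11} = \frac{1}{-3223} = - \frac{1}{3223}$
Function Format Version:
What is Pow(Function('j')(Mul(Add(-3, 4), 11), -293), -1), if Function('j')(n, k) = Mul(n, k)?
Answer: Rational(-1, 3223) ≈ -0.00031027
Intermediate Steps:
Function('j')(n, k) = Mul(k, n)
Pow(Function('j')(Mul(Add(-3, 4), 11), -293), -1) = Pow(Mul(-293, Mul(Add(-3, 4), 11)), -1) = Pow(Mul(-293, Mul(1, 11)), -1) = Pow(Mul(-293, 11), -1) = Pow(-3223, -1) = Rational(-1, 3223)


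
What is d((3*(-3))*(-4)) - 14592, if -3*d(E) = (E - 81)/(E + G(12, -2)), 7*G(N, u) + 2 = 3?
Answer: -3691671/253 ≈ -14592.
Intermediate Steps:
G(N, u) = ⅐ (G(N, u) = -2/7 + (⅐)*3 = -2/7 + 3/7 = ⅐)
d(E) = -(-81 + E)/(3*(⅐ + E)) (d(E) = -(E - 81)/(3*(E + ⅐)) = -(-81 + E)/(3*(⅐ + E)))
d((3*(-3))*(-4)) - 14592 = 7*(81 - 3*(-3)*(-4))/(3*(1 + 7*((3*(-3))*(-4)))) - 14592 = 7*(81 - (-9)*(-4))/(3*(1 + 7*(-9*(-4)))) - 14592 = 7*(81 - 1*36)/(3*(1 + 7*36)) - 14592 = 7*(81 - 36)/(3*(1 + 252)) - 14592 = (7/3)*45/253 - 14592 = (7/3)*(1/253)*45 - 14592 = 105/253 - 14592 = -3691671/253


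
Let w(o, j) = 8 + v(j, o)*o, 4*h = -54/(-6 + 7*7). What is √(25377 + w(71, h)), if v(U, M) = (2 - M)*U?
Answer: √199122938/86 ≈ 164.08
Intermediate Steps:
v(U, M) = U*(2 - M)
h = -27/86 (h = (-54/(-6 + 7*7))/4 = (-54/(-6 + 49))/4 = (-54/43)/4 = (-54*1/43)/4 = (¼)*(-54/43) = -27/86 ≈ -0.31395)
w(o, j) = 8 + j*o*(2 - o) (w(o, j) = 8 + (j*(2 - o))*o = 8 + j*o*(2 - o))
√(25377 + w(71, h)) = √(25377 + (8 - 1*(-27/86)*71*(-2 + 71))) = √(25377 + (8 - 1*(-27/86)*71*69)) = √(25377 + (8 + 132273/86)) = √(25377 + 132961/86) = √(2315383/86) = √199122938/86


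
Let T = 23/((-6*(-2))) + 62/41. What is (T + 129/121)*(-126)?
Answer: -5619495/9922 ≈ -566.37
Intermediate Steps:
T = 1687/492 (T = 23/12 + 62*(1/41) = 23*(1/12) + 62/41 = 23/12 + 62/41 = 1687/492 ≈ 3.4289)
(T + 129/121)*(-126) = (1687/492 + 129/121)*(-126) = (267595/59532)*(-126) = -5619495/9922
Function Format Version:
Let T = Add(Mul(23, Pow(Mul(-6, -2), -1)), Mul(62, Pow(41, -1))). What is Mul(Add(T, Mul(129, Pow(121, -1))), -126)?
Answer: Rational(-5619495, 9922) ≈ -566.37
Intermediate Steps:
T = Rational(1687, 492) (T = Add(Mul(23, Pow(12, -1)), Mul(62, Rational(1, 41))) = Add(Mul(23, Rational(1, 12)), Rational(62, 41)) = Add(Rational(23, 12), Rational(62, 41)) = Rational(1687, 492) ≈ 3.4289)
Mul(Add(T, Mul(129, Pow(121, -1))), -126) = Mul(Add(Rational(1687, 492), Mul(129, Pow(121, -1))), -126) = Mul(Add(Rational(1687, 492), Mul(129, Rational(1, 121))), -126) = Mul(Add(Rational(1687, 492), Rational(129, 121)), -126) = Mul(Rational(267595, 59532), -126) = Rational(-5619495, 9922)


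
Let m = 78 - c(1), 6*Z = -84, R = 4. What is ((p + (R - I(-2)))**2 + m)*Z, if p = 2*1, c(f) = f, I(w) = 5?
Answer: -1092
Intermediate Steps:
Z = -14 (Z = (1/6)*(-84) = -14)
p = 2
m = 77 (m = 78 - 1*1 = 78 - 1 = 77)
((p + (R - I(-2)))**2 + m)*Z = ((2 + (4 - 1*5))**2 + 77)*(-14) = ((2 + (4 - 5))**2 + 77)*(-14) = ((2 - 1)**2 + 77)*(-14) = (1**2 + 77)*(-14) = (1 + 77)*(-14) = 78*(-14) = -1092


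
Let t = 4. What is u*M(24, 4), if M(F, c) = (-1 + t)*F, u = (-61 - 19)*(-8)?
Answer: 46080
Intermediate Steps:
u = 640 (u = -80*(-8) = 640)
M(F, c) = 3*F (M(F, c) = (-1 + 4)*F = 3*F)
u*M(24, 4) = 640*(3*24) = 640*72 = 46080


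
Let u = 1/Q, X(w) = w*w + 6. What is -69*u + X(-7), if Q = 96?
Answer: 1737/32 ≈ 54.281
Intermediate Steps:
X(w) = 6 + w**2 (X(w) = w**2 + 6 = 6 + w**2)
u = 1/96 ≈ 0.010417
-69*u + X(-7) = -69*1/96 + (6 + (-7)**2) = -23/32 + (6 + 49) = -23/32 + 55 = 1737/32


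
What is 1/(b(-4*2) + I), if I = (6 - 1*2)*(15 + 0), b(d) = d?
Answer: 1/52 ≈ 0.019231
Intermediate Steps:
I = 60 (I = (6 - 2)*15 = 4*15 = 60)
1/(b(-4*2) + I) = 1/(-4*2 + 60) = 1/(-8 + 60) = 1/52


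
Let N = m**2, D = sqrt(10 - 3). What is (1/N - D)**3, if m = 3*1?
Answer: 1702/729 - 190*sqrt(7)/27 ≈ -16.284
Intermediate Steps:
m = 3
D = sqrt(7) ≈ 2.6458
N = 9 (N = 3**2 = 9)
(1/N - D)**3 = (1/9 - sqrt(7))**3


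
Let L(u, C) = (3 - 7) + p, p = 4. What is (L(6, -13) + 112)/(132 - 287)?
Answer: -112/155 ≈ -0.72258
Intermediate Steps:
L(u, C) = 0 (L(u, C) = (3 - 7) + 4 = -4 + 4 = 0)
(L(6, -13) + 112)/(132 - 287) = (0 + 112)/(132 - 287) = 112/(-155) = 112*(-1/155) = -112/155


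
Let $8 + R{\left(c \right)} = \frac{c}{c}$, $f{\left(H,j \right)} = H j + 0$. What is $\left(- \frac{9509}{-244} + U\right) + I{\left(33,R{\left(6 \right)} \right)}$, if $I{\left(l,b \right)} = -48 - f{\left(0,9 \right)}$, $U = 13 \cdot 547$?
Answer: $\frac{1732881}{244} \approx 7102.0$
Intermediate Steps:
$f{\left(H,j \right)} = H j$
$U = 7111$
$R{\left(c \right)} = -7$ ($R{\left(c \right)} = -8 + \frac{c}{c} = -8 + 1 = -7$)
$I{\left(l,b \right)} = -48$ ($I{\left(l,b \right)} = -48 - 0 \cdot 9 = -48 - 0 = -48 + 0 = -48$)
$\left(- \frac{9509}{-244} + U\right) + I{\left(33,R{\left(6 \right)} \right)} = \left(- \frac{9509}{-244} + 7111\right) - 48 = \left(\left(-9509\right) \left(- \frac{1}{244}\right) + 7111\right) - 48 = \left(\frac{9509}{244} + 7111\right) - 48 = \frac{1744593}{244} - 48 = \frac{1732881}{244}$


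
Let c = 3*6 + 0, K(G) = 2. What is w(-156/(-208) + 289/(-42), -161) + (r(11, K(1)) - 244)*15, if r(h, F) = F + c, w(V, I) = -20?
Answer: -3380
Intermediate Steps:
c = 18 (c = 18 + 0 = 18)
r(h, F) = 18 + F (r(h, F) = F + 18 = 18 + F)
w(-156/(-208) + 289/(-42), -161) + (r(11, K(1)) - 244)*15 = -20 + ((18 + 2) - 244)*15 = -20 + (20 - 244)*15 = -20 - 224*15 = -20 - 3360 = -3380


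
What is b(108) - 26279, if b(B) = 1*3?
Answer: -26276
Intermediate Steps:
b(B) = 3
b(108) - 26279 = 3 - 26279 = -26276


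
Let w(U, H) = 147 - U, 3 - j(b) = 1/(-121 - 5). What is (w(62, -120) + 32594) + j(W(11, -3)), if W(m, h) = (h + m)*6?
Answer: 4117933/126 ≈ 32682.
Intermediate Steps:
W(m, h) = 6*h + 6*m
j(b) = 379/126 (j(b) = 3 - 1/(-121 - 5) = 3 - 1/(-126) = 3 - 1*(-1/126) = 3 + 1/126 = 379/126)
(w(62, -120) + 32594) + j(W(11, -3)) = ((147 - 1*62) + 32594) + 379/126 = ((147 - 62) + 32594) + 379/126 = (85 + 32594) + 379/126 = 32679 + 379/126 = 4117933/126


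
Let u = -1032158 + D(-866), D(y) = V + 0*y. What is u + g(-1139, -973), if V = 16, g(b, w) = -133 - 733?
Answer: -1033008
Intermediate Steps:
g(b, w) = -866
D(y) = 16 (D(y) = 16 + 0*y = 16 + 0 = 16)
u = -1032142 (u = -1032158 + 16 = -1032142)
u + g(-1139, -973) = -1032142 - 866 = -1033008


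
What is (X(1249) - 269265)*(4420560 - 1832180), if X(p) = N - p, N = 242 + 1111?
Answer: -696690949180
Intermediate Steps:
N = 1353
X(p) = 1353 - p
(X(1249) - 269265)*(4420560 - 1832180) = ((1353 - 1*1249) - 269265)*(4420560 - 1832180) = ((1353 - 1249) - 269265)*2588380 = (104 - 269265)*2588380 = -269161*2588380 = -696690949180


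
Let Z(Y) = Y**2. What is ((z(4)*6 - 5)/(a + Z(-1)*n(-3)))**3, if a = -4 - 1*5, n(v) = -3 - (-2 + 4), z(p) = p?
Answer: -6859/2744 ≈ -2.4996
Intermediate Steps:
n(v) = -5 (n(v) = -3 - 1*2 = -3 - 2 = -5)
a = -9 (a = -4 - 5 = -9)
((z(4)*6 - 5)/(a + Z(-1)*n(-3)))**3 = ((4*6 - 5)/(-9 + (-1)**2*(-5)))**3 = ((24 - 5)/(-9 + 1*(-5)))**3 = (19/(-9 - 5))**3 = (19/(-14))**3 = (19*(-1/14))**3 = (-19/14)**3 = -6859/2744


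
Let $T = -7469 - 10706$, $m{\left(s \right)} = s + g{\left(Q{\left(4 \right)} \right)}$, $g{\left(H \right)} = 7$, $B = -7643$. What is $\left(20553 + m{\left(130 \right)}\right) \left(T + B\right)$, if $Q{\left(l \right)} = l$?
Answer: $-534174420$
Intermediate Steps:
$m{\left(s \right)} = 7 + s$ ($m{\left(s \right)} = s + 7 = 7 + s$)
$T = -18175$
$\left(20553 + m{\left(130 \right)}\right) \left(T + B\right) = \left(20553 + \left(7 + 130\right)\right) \left(-18175 - 7643\right) = \left(20553 + 137\right) \left(-25818\right) = 20690 \left(-25818\right) = -534174420$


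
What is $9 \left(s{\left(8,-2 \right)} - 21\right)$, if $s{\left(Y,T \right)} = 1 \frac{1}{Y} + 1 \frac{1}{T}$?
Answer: $- \frac{1539}{8} \approx -192.38$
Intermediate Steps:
$s{\left(Y,T \right)} = \frac{1}{T} + \frac{1}{Y}$ ($s{\left(Y,T \right)} = \frac{1}{Y} + \frac{1}{T} = \frac{1}{T} + \frac{1}{Y}$)
$9 \left(s{\left(8,-2 \right)} - 21\right) = 9 \left(\frac{-2 + 8}{\left(-2\right) 8} - 21\right) = 9 \left(\left(- \frac{1}{2}\right) \frac{1}{8} \cdot 6 - 21\right) = 9 \left(- \frac{3}{8} - 21\right) = 9 \left(- \frac{171}{8}\right) = - \frac{1539}{8}$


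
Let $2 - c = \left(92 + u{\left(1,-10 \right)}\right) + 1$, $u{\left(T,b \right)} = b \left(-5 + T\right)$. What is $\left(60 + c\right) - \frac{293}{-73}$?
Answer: $- \frac{4890}{73} \approx -66.986$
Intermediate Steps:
$c = -131$ ($c = 2 - \left(\left(92 - 10 \left(-5 + 1\right)\right) + 1\right) = 2 - \left(\left(92 - -40\right) + 1\right) = 2 - \left(\left(92 + 40\right) + 1\right) = 2 - \left(132 + 1\right) = 2 - 133 = -131$)
$\left(60 + c\right) - \frac{293}{-73} = \left(60 - 131\right) - \frac{293}{-73} = -71 - - \frac{293}{73} = -71 + \frac{293}{73} = - \frac{4890}{73}$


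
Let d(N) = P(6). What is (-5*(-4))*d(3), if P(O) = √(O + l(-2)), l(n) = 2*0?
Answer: 20*√6 ≈ 48.990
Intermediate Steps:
l(n) = 0
P(O) = √O (P(O) = √(O + 0) = √O)
d(N) = √6
(-5*(-4))*d(3) = (-5*(-4))*√6 = 20*√6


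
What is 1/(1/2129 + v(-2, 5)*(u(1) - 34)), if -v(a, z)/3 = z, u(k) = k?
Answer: 2129/1053856 ≈ 0.0020202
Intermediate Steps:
v(a, z) = -3*z
1/(1/2129 + v(-2, 5)*(u(1) - 34)) = 1/(1/2129 + (-3*5)*(1 - 34)) = 1/(1/2129 - 15*(-33)) = 1/(1/2129 + 495) = 1/(1053856/2129) = 2129/1053856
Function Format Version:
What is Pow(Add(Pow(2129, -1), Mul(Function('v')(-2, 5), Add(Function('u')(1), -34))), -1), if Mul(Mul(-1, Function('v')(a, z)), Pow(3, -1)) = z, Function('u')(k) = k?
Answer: Rational(2129, 1053856) ≈ 0.0020202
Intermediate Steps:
Function('v')(a, z) = Mul(-3, z)
Pow(Add(Pow(2129, -1), Mul(Function('v')(-2, 5), Add(Function('u')(1), -34))), -1) = Pow(Add(Pow(2129, -1), Mul(Mul(-3, 5), Add(1, -34))), -1) = Pow(Add(Rational(1, 2129), Mul(-15, -33)), -1) = Pow(Add(Rational(1, 2129), 495), -1) = Pow(Rational(1053856, 2129), -1) = Rational(2129, 1053856)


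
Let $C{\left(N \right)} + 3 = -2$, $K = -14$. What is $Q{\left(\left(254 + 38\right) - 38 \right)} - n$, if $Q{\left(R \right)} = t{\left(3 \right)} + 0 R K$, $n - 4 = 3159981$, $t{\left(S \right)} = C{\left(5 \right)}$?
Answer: $-3159990$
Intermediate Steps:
$C{\left(N \right)} = -5$ ($C{\left(N \right)} = -3 - 2 = -5$)
$t{\left(S \right)} = -5$
$n = 3159985$ ($n = 4 + 3159981 = 3159985$)
$Q{\left(R \right)} = -5$ ($Q{\left(R \right)} = -5 + 0 R \left(-14\right) = -5 + 0 \left(-14\right) = -5 + 0 = -5$)
$Q{\left(\left(254 + 38\right) - 38 \right)} - n = -5 - 3159985 = -3159990$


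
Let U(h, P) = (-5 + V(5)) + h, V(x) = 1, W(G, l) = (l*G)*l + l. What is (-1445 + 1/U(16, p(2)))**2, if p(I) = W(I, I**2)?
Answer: 300640921/144 ≈ 2.0878e+6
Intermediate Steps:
W(G, l) = l + G*l**2 (W(G, l) = (G*l)*l + l = G*l**2 + l = l + G*l**2)
p(I) = I**2*(1 + I**3) (p(I) = I**2*(1 + I*I**2) = I**2*(1 + I**3))
U(h, P) = -4 + h (U(h, P) = (-5 + 1) + h = -4 + h)
(-1445 + 1/U(16, p(2)))**2 = (-1445 + 1/(-4 + 16))**2 = (-1445 + 1/12)**2 = (-17339/12)**2 = 300640921/144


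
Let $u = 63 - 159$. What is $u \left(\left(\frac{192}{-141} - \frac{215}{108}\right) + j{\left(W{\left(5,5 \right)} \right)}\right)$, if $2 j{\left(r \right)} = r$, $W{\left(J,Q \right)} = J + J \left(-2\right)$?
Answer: $\frac{237656}{423} \approx 561.83$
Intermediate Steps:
$W{\left(J,Q \right)} = - J$ ($W{\left(J,Q \right)} = J - 2 J = - J$)
$j{\left(r \right)} = \frac{r}{2}$
$u = -96$ ($u = 63 - 159 = -96$)
$u \left(\left(\frac{192}{-141} - \frac{215}{108}\right) + j{\left(W{\left(5,5 \right)} \right)}\right) = - 96 \left(\left(\frac{192}{-141} - \frac{215}{108}\right) + \frac{\left(-1\right) 5}{2}\right) = - 96 \left(\left(192 \left(- \frac{1}{141}\right) - \frac{215}{108}\right) + \frac{1}{2} \left(-5\right)\right) = - 96 \left(\left(- \frac{64}{47} - \frac{215}{108}\right) - \frac{5}{2}\right) = - 96 \left(- \frac{17017}{5076} - \frac{5}{2}\right) = \left(-96\right) \left(- \frac{29707}{5076}\right) = \frac{237656}{423}$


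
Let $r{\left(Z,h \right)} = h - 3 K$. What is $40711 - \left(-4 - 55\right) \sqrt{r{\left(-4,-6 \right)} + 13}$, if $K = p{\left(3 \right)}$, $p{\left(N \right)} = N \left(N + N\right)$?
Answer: $40711 + 59 i \sqrt{47} \approx 40711.0 + 404.48 i$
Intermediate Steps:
$p{\left(N \right)} = 2 N^{2}$ ($p{\left(N \right)} = N 2 N = 2 N^{2}$)
$K = 18$ ($K = 2 \cdot 3^{2} = 2 \cdot 9 = 18$)
$r{\left(Z,h \right)} = -54 + h$ ($r{\left(Z,h \right)} = h - 54 = -54 + h$)
$40711 - \left(-4 - 55\right) \sqrt{r{\left(-4,-6 \right)} + 13} = 40711 - \left(-4 - 55\right) \sqrt{\left(-54 - 6\right) + 13} = 40711 - - 59 \sqrt{-60 + 13} = 40711 - - 59 \sqrt{-47} = 40711 - - 59 i \sqrt{47} = 40711 + 59 i \sqrt{47}$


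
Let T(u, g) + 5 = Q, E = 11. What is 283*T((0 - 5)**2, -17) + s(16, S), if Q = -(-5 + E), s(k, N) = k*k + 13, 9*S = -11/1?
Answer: -2844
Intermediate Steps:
S = -11/9 (S = (-11/1)/9 = (-11*1)/9 = (1/9)*(-11) = -11/9 ≈ -1.2222)
s(k, N) = 13 + k**2 (s(k, N) = k**2 + 13 = 13 + k**2)
Q = -6 (Q = -(-5 + 11) = -1*6 = -6)
T(u, g) = -11 (T(u, g) = -5 - 6 = -11)
283*T((0 - 5)**2, -17) + s(16, S) = 283*(-11) + (13 + 16**2) = -3113 + (13 + 256) = -3113 + 269 = -2844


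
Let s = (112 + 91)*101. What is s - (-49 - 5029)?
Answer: 25581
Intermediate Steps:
s = 20503 (s = 203*101 = 20503)
s - (-49 - 5029) = 20503 - (-49 - 5029) = 20503 - 1*(-5078) = 20503 + 5078 = 25581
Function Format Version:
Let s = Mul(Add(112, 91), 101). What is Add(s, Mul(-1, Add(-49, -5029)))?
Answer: 25581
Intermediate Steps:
s = 20503 (s = Mul(203, 101) = 20503)
Add(s, Mul(-1, Add(-49, -5029))) = Add(20503, Mul(-1, Add(-49, -5029))) = Add(20503, Mul(-1, -5078)) = Add(20503, 5078) = 25581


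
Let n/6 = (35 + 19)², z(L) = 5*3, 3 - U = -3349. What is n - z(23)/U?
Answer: 58646577/3352 ≈ 17496.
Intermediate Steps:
U = 3352 (U = 3 - 1*(-3349) = 3 + 3349 = 3352)
z(L) = 15
n = 17496 (n = 6*(35 + 19)² = 6*54² = 6*2916 = 17496)
n - z(23)/U = 17496 - 15/3352 = 58646577/3352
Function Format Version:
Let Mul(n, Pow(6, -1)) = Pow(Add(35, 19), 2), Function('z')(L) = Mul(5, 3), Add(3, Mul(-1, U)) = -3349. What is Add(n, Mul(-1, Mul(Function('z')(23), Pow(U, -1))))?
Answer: Rational(58646577, 3352) ≈ 17496.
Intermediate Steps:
U = 3352 (U = Add(3, Mul(-1, -3349)) = Add(3, 3349) = 3352)
Function('z')(L) = 15
n = 17496 (n = Mul(6, Pow(Add(35, 19), 2)) = Mul(6, Pow(54, 2)) = Mul(6, 2916) = 17496)
Add(n, Mul(-1, Mul(Function('z')(23), Pow(U, -1)))) = Add(17496, Mul(-1, Mul(15, Pow(3352, -1)))) = Add(17496, Mul(-1, Mul(15, Rational(1, 3352)))) = Add(17496, Mul(-1, Rational(15, 3352))) = Add(17496, Rational(-15, 3352)) = Rational(58646577, 3352)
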